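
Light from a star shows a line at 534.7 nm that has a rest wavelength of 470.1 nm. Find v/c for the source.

λ'/λ₀ = 1.1374 > 1 (redshift), so the source is receding.
λ'/λ₀ = √((1 + β)/(1 − β)) for a receding source ⇒ β = (r² − 1)/(r² + 1) with r = λ'/λ₀.
β = (1.2937 − 1)/(1.2937 + 1) ≈ 0.128.

0.128c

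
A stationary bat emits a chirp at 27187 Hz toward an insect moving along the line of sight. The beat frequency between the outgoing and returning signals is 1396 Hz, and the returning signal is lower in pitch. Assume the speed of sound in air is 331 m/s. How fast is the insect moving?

8.7 m/s

Double Doppler shift off a moving reflector: f₂ = f₀ · (v + u)/(v − u) (u > 0 toward emitter).
Returning signal is lower, so f₂ = f₀ − Δf = 27187 − 1396 = 25791 Hz.
Rearranging, u = v · (f₂ − f₀)/(f₂ + f₀) = 331 × -1396/52978 ≈ -8.7 m/s.
So the insect is moving at 8.7 m/s away from the emitter.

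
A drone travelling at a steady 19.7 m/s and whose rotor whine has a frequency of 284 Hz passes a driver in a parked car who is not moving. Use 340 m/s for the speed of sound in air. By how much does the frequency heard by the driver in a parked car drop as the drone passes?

Approaching: f₁ = f · v/(v − v_s) = 284 × 340/320.3 ≈ 301.5 Hz.
Receding: f₂ = f · v/(v + v_s) = 284 × 340/359.7 ≈ 268.4 Hz.
Drop: f₁ − f₂ = 2f·v·v_s/(v² − v_s²) = 2 × 284 × 340 × 19.7/(340² − 19.7²) ≈ 33.0 Hz.

33.0 Hz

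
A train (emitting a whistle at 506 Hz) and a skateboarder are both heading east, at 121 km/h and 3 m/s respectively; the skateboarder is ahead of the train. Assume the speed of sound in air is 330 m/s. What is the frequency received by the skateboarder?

558 Hz

121 km/h = 33.61 m/s.
The skateboarder is ahead, so the train is moving toward it while the skateboarder is moving away from the train.
With source approaching and observer receding, f' = f · (v − v_o)/(v − v_s).
f' = 506 × (330 − 3)/(330 − 33.61) = 506 × 327/296.39 ≈ 558 Hz.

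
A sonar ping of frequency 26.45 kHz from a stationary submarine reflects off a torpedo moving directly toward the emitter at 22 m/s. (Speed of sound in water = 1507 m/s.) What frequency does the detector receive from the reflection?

The torpedo first receives the wave as a moving observer: f₁ = f₀ · (v + u)/v = 26.45 × (1507 + 22)/1507 ≈ 26.8 kHz.
On reflection it acts as a source moving toward the stationary detector: f₂ = f₁ · v/(v − u) = 26.8 × 1507/1485 ≈ 27.2 kHz.

27.2 kHz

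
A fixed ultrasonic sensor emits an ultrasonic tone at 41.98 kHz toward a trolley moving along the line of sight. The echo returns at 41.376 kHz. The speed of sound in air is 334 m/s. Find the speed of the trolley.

2.42 m/s

Double Doppler shift off a moving reflector: f₂ = f₀ · (v + u)/(v − u) (u > 0 toward emitter).
Rearranging, u = v · (f₂ − f₀)/(f₂ + f₀) = 334 × -0.604/83.356 ≈ -2.42 m/s.
So the trolley is moving at 2.42 m/s away from the emitter.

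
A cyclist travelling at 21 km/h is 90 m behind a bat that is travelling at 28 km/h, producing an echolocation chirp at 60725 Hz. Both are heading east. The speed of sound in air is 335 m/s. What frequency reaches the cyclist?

28 km/h = 7.778 m/s; 21 km/h = 5.833 m/s.
The cyclist is behind, so the bat is moving away from it while the cyclist is moving toward the bat.
Both move, so f' = f · (v + v_o)/(v + v_s).
f' = 60725 × (335 + 5.833)/(335 + 7.778) = 60725 × 340.83/342.78 ≈ 60381 Hz.

60381 Hz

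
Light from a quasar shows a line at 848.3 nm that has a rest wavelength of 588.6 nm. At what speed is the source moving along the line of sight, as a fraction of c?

0.350

λ'/λ₀ = 1.4412 > 1 (redshift), so the source is receding.
λ'/λ₀ = √((1 + β)/(1 − β)) for a receding source ⇒ β = (r² − 1)/(r² + 1) with r = λ'/λ₀.
β = (2.0771 − 1)/(2.0771 + 1) ≈ 0.350.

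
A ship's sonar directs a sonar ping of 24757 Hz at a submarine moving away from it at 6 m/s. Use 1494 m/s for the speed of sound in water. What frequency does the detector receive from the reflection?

24559 Hz

At the submarine (a moving observer), f₁ = f₀ · (v − u)/v = 24757 × 1488/1494 ≈ 24658 Hz.
On reflection it acts as a source moving away from the stationary detector: f₂ = f₁ · v/(v + u) = 24658 × 1494/1500 ≈ 24559 Hz.
Equivalently f₂ = f₀ · (v − u)/(v + u).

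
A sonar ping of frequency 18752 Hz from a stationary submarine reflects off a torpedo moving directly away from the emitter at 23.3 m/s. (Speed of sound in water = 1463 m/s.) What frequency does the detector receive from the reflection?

18164 Hz

The torpedo first receives the wave as a moving observer: f₁ = f₀ · (v − u)/v = 18752 × (1463 − 23.3)/1463 ≈ 18453 Hz.
The reflection then acts as a moving source: f₂ = f₁ · v/(v + u) ≈ 18164 Hz.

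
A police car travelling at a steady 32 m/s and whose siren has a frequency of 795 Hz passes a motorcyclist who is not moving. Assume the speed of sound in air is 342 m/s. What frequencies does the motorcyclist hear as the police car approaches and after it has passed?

Approaching: f₁ = f · v/(v − v_s) = 795 × 342/310 ≈ 877 Hz.
Receding: f₂ = f · v/(v + v_s) = 795 × 342/374 ≈ 727 Hz.

877 Hz approaching; 727 Hz receding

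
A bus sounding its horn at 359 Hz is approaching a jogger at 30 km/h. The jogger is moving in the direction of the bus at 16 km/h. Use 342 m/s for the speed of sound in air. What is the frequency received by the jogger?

373 Hz

30 km/h = 8.333 m/s; 16 km/h = 4.444 m/s.
With source approaching and observer approaching, f' = f · (v + v_o)/(v − v_s).
f' = 359 × (342 + 4.444)/(342 − 8.333) = 359 × 346.44/333.67 ≈ 373 Hz.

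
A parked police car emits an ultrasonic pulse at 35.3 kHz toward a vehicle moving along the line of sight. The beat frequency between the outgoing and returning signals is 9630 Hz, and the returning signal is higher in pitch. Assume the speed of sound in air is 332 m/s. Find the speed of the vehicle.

40 m/s

Double Doppler shift off a moving reflector: f₂ = f₀ · (v + u)/(v − u) (u > 0 toward emitter).
Returning signal is higher, so f₂ = f₀ + Δf = 35300 + 9630 = 44930 Hz.
Rearranging, u = v · (f₂ − f₀)/(f₂ + f₀) = 332 × 9630/80230 ≈ 40 m/s.
So the vehicle is moving at 40 m/s toward the emitter.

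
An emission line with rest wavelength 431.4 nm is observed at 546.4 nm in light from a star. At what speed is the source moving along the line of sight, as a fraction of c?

λ'/λ₀ = 1.2666 > 1 (redshift), so the source is receding.
λ'/λ₀ = √((1 + β)/(1 − β)) for a receding source ⇒ β = (r² − 1)/(r² + 1) with r = λ'/λ₀.
β = (1.6042 − 1)/(1.6042 + 1) ≈ 0.232.

0.232c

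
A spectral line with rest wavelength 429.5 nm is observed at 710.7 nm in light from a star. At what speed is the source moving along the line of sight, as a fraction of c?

0.465c

λ'/λ₀ = 1.6547 > 1 (redshift), so the source is receding.
λ'/λ₀ = √((1 + β)/(1 − β)) for a receding source ⇒ β = (r² − 1)/(r² + 1) with r = λ'/λ₀.
β = (2.7381 − 1)/(2.7381 + 1) ≈ 0.465.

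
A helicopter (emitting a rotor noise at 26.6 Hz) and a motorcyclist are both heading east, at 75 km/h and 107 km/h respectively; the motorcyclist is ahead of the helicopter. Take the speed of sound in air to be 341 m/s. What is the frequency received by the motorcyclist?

75 km/h = 20.83 m/s; 107 km/h = 29.72 m/s.
The motorcyclist is ahead, so the helicopter is moving toward it while the motorcyclist is moving away from the helicopter.
With source approaching and observer receding, f' = f · (v − v_o)/(v − v_s).
f' = 26.6 × (341 − 29.72)/(341 − 20.83) = 26.6 × 311.28/320.17 ≈ 25.9 Hz.

25.9 Hz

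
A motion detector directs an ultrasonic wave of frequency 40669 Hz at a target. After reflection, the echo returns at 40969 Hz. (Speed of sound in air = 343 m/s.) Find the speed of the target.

Double Doppler shift off a moving reflector: f₂ = f₀ · (v + u)/(v − u) (u > 0 toward emitter).
Rearranging, u = v · (f₂ − f₀)/(f₂ + f₀) = 343 × 300/81638 ≈ 1.26 m/s.
So the target is moving at 1.26 m/s toward the emitter.

1.26 m/s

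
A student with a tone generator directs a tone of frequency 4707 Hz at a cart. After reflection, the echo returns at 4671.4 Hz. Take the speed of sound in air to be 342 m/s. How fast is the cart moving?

1.30 m/s

Double Doppler shift off a moving reflector: f₂ = f₀ · (v + u)/(v − u) (u > 0 toward emitter).
Rearranging, u = v · (f₂ − f₀)/(f₂ + f₀) = 342 × -35.6/9378.4 ≈ -1.30 m/s.
So the cart is moving at 1.30 m/s away from the emitter.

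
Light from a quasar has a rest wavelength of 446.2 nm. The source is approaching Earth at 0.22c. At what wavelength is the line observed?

Relativistic Doppler for wavelength: λ' = λ₀ · √((1 − β)/(1 + β)).
λ' = 446.2 × √(0.7800/1.2200) = 446.2 × 0.79959 ≈ 356.8 nm.

356.8 nm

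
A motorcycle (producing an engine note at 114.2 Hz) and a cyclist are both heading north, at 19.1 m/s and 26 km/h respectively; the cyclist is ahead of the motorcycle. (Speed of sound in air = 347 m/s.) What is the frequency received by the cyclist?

26 km/h = 7.222 m/s.
The cyclist is ahead, so the motorcycle is moving toward it while the cyclist is moving away from the motorcycle.
General Doppler shift: f' = f · (v − v_o)/(v − v_s).
f' = 114.2 × (347 − 7.222)/(347 − 19.1) = 114.2 × 339.78/327.9 ≈ 118 Hz.

118 Hz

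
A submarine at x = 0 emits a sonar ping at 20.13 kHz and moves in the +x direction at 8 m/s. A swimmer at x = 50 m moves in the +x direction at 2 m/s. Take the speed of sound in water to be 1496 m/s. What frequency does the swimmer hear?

The observer lies on the +x side, so the source is heading toward the observer and the observer is heading away from the source.
Both move, so f' = f · (v − v_o)/(v − v_s).
f' = 20.13 × (1496 − 2)/(1496 − 8) = 20.13 × 1494/1488 ≈ 20.2 kHz.

20.2 kHz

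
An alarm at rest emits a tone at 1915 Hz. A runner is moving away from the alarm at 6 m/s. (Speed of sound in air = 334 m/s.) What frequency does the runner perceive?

Only the observer moves, away from the source, so f' = f · (v − v_o)/v.
f' = 1915 × (334 − 6)/334 = 1915 × 328/334 ≈ 1881 Hz.

1881 Hz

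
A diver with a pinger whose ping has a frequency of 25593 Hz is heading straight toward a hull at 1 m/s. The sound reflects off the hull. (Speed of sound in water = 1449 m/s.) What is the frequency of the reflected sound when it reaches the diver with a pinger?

25628 Hz

The hull receives the sound from a moving source: f₁ = f₀ · v/(v − v_e) = 25593 × 1449/1448 ≈ 25611 Hz.
On the return leg the diver with a pinger is a moving observer: f₂ = f₁ · (v + v_e)/v = 25611 × 1450/1449 ≈ 25628 Hz.
Equivalently f₂ = f₀ · (v + v_e)/(v − v_e).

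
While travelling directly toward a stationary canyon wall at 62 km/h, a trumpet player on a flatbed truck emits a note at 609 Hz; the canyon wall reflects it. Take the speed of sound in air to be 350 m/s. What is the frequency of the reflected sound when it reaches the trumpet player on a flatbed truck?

672 Hz

62 km/h = 17.22 m/s.
The canyon wall receives the sound from a moving source: f₁ = f₀ · v/(v − v_e) = 609 × 350/332.78 ≈ 641 Hz.
On the return leg the trumpet player on a flatbed truck is a moving observer: f₂ = f₁ · (v + v_e)/v = 641 × 367.22/350 ≈ 672 Hz.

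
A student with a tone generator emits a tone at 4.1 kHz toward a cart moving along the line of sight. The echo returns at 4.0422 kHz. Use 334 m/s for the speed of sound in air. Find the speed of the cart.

2.37 m/s

Double Doppler shift off a moving reflector: f₂ = f₀ · (v + u)/(v − u) (u > 0 toward emitter).
Rearranging, u = v · (f₂ − f₀)/(f₂ + f₀) = 334 × -0.0578/8.1422 ≈ -2.37 m/s.
So the cart is moving at 2.37 m/s away from the emitter.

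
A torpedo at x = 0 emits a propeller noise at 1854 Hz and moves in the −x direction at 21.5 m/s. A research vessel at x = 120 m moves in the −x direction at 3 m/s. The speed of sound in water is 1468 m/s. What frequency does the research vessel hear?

The observer lies on the +x side, so the source is heading away from the observer and the observer is heading toward the source.
Both move, so f' = f · (v + v_o)/(v + v_s).
f' = 1854 × (1468 + 3)/(1468 + 21.5) = 1854 × 1471/1489.5 ≈ 1831 Hz.

1831 Hz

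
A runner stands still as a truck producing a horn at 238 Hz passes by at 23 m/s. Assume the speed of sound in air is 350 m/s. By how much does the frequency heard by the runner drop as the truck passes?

31.4 Hz

Approaching: f₁ = f · v/(v − v_s) = 238 × 350/327 ≈ 254.7 Hz.
Receding: f₂ = f · v/(v + v_s) = 238 × 350/373 ≈ 223.3 Hz.
Drop: f₁ − f₂ = 2f·v·v_s/(v² − v_s²) = 2 × 238 × 350 × 23/(350² − 23²) ≈ 31.4 Hz.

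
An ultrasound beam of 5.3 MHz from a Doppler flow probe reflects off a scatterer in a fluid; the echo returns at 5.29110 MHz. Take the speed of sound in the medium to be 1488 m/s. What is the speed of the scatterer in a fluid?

Double Doppler shift off a moving reflector: f₂ = f₀ · (v + u)/(v − u) (u > 0 toward emitter).
Rearranging, u = v · (f₂ − f₀)/(f₂ + f₀) = 1488 × -0.00890/10.59110 ≈ -1.25 m/s.
So the scatterer in a fluid is moving at 1.25 m/s away from the emitter.

1.25 m/s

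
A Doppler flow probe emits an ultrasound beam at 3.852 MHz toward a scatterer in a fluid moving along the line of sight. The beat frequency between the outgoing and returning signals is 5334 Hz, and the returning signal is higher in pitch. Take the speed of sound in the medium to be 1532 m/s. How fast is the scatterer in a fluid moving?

1.06 m/s

Double Doppler shift off a moving reflector: f₂ = f₀ · (v + u)/(v − u) (u > 0 toward emitter).
Returning signal is higher, so f₂ = f₀ + Δf = 3852000 + 5334 = 3857334 Hz.
Rearranging, u = v · (f₂ − f₀)/(f₂ + f₀) = 1532 × 5334/7709334 ≈ 1.06 m/s.
So the scatterer in a fluid is moving at 1.06 m/s toward the emitter.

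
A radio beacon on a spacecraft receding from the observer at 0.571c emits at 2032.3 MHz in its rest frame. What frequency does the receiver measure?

1062.0 MHz

Relativistic Doppler for frequency: f' = f₀ · √((1 − β)/(1 + β)).
f' = 2032.3 × √(0.4290/1.5710) = 2032.3 × 0.52257 ≈ 1062.0 MHz.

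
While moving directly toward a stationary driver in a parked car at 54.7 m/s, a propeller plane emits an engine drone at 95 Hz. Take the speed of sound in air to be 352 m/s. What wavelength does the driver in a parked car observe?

Moving source, stationary observer: f' = f · v/(v − v_s) since the source is approaching.
f' = 95 × 352/(352 − 54.7) ≈ 112 Hz.
λ' = v/f' = 352/112.479 ≈ 3.13 m.

3.13 m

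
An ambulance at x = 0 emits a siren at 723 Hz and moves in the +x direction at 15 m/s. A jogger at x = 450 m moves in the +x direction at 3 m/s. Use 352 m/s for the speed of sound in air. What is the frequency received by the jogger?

The observer lies on the +x side, so the source is heading toward the observer and the observer is heading away from the source.
With source approaching and observer receding, f' = f · (v − v_o)/(v − v_s).
f' = 723 × (352 − 3)/(352 − 15) = 723 × 349/337 ≈ 749 Hz.

749 Hz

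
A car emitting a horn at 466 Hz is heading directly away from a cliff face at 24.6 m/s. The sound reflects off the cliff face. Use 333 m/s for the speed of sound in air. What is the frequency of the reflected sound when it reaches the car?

The cliff face receives the sound from a moving source: f₁ = f₀ · v/(v + v_e) = 466 × 333/357.6 ≈ 434 Hz.
On the return leg the car is a moving observer: f₂ = f₁ · (v − v_e)/v = 434 × 308.4/333 ≈ 402 Hz.

402 Hz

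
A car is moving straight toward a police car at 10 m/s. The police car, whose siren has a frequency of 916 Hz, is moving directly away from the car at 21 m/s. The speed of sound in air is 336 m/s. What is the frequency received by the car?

General Doppler shift: f' = f · (v + v_o)/(v + v_s).
f' = 916 × (336 + 10)/(336 + 21) = 916 × 346/357 ≈ 888 Hz.

888 Hz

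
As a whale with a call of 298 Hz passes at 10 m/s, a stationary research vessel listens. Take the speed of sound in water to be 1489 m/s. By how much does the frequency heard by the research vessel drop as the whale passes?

4.00 Hz

Approaching: f₁ = f · v/(v − v_s) = 298 × 1489/1479 ≈ 300.01 Hz.
Receding: f₂ = f · v/(v + v_s) = 298 × 1489/1499 ≈ 296.01 Hz.
Drop: f₁ − f₂ = 2f·v·v_s/(v² − v_s²) = 2 × 298 × 1489 × 10/(1489² − 10²) ≈ 4.00 Hz.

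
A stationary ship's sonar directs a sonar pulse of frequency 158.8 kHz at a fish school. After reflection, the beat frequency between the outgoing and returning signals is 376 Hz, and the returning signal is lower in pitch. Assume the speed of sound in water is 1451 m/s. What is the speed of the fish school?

1.72 m/s

Double Doppler shift off a moving reflector: f₂ = f₀ · (v + u)/(v − u) (u > 0 toward emitter).
Returning signal is lower, so f₂ = f₀ − Δf = 158800 − 376 = 158424 Hz.
Rearranging, u = v · (f₂ − f₀)/(f₂ + f₀) = 1451 × -376/317224 ≈ -1.72 m/s.
So the fish school is moving at 1.72 m/s away from the emitter.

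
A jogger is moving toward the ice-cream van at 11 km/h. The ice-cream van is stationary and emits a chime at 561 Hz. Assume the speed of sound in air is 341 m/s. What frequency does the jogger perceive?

566 Hz

11 km/h = 3.056 m/s.
Only the observer moves, toward the source, so f' = f · (v + v_o)/v.
f' = 561 × (341 + 3.056)/341 = 561 × 344.06/341 ≈ 566 Hz.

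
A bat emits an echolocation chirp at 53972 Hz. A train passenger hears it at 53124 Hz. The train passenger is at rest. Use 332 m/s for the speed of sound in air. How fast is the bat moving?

5.3 m/s

f' < f, so the bat is receding.
f' = f · v/(v + v_s) ⇒ v_s = v · |1 − f/f'|.
v_s = 332 × |1 − 53972/53124| = 332 × 0.01596 ≈ 5.3 m/s.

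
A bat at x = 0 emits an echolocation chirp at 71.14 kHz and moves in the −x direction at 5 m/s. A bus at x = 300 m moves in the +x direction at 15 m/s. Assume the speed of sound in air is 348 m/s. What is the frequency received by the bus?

67.1 kHz

The observer lies on the +x side, so the source is heading away from the observer and the observer is heading away from the source.
Both move, so f' = f · (v − v_o)/(v + v_s).
f' = 71.14 × (348 − 15)/(348 + 5) = 71.14 × 333/353 ≈ 67.1 kHz.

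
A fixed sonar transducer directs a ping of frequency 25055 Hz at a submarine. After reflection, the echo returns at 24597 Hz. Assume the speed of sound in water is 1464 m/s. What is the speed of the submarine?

Double Doppler shift off a moving reflector: f₂ = f₀ · (v + u)/(v − u) (u > 0 toward emitter).
Rearranging, u = v · (f₂ − f₀)/(f₂ + f₀) = 1464 × -458/49652 ≈ -13.5 m/s.
So the submarine is moving at 13.5 m/s away from the emitter.

13.5 m/s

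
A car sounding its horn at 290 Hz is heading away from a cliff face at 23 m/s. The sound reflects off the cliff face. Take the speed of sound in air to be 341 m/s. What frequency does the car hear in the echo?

253 Hz

The cliff face receives the sound from a moving source: f₁ = f₀ · v/(v + v_e) = 290 × 341/364 ≈ 272 Hz.
On the return leg the car is a moving observer: f₂ = f₁ · (v − v_e)/v = 272 × 318/341 ≈ 253 Hz.
Equivalently f₂ = f₀ · (v − v_e)/(v + v_e).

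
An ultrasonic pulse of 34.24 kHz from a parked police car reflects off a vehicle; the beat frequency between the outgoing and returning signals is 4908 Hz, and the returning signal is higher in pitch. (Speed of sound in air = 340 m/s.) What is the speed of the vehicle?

Double Doppler shift off a moving reflector: f₂ = f₀ · (v + u)/(v − u) (u > 0 toward emitter).
Returning signal is higher, so f₂ = f₀ + Δf = 34240 + 4908 = 39148 Hz.
Rearranging, u = v · (f₂ − f₀)/(f₂ + f₀) = 340 × 4908/73388 ≈ 22.7 m/s.
So the vehicle is moving at 22.7 m/s toward the emitter.

22.7 m/s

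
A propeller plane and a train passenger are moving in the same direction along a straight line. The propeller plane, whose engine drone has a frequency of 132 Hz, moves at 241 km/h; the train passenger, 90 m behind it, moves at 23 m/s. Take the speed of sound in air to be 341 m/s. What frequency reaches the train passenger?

241 km/h = 66.94 m/s.
The train passenger is behind, so the propeller plane is moving away from it while the train passenger is moving toward the propeller plane.
With source receding and observer approaching, f' = f · (v + v_o)/(v + v_s).
f' = 132 × (341 + 23)/(341 + 66.94) = 132 × 364/407.94 ≈ 118 Hz.

118 Hz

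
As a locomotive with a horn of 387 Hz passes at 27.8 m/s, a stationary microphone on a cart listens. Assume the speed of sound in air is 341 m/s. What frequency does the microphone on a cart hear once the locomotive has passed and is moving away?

Receding: f₂ = f · v/(v + v_s) = 387 × 341/368.8 ≈ 358 Hz.

358 Hz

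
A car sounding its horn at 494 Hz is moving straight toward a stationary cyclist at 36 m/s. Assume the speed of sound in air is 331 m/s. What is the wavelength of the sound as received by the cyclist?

With the source moving toward a stationary observer, f' = f · v/(v − v_s).
f' = 494 × 331/(331 − 36) ≈ 554 Hz.
λ' = v/f' = 331/554.285 ≈ 59.7 cm.

59.7 cm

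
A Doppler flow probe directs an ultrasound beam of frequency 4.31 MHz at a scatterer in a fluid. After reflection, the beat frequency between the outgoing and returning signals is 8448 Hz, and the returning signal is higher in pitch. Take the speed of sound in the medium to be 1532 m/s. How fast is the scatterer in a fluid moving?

Double Doppler shift off a moving reflector: f₂ = f₀ · (v + u)/(v − u) (u > 0 toward emitter).
Returning signal is higher, so f₂ = f₀ + Δf = 4310000 + 8448 = 4318448 Hz.
Rearranging, u = v · (f₂ − f₀)/(f₂ + f₀) = 1532 × 8448/8628448 ≈ 1.50 m/s.
So the scatterer in a fluid is moving at 1.50 m/s toward the emitter.

1.50 m/s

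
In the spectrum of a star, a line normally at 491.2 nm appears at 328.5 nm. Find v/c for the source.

0.382c

λ'/λ₀ = 0.6688 < 1 (blueshift), so the source is approaching.
λ'/λ₀ = √((1 − β)/(1 + β)) for an approaching source ⇒ β = (1 − r²)/(1 + r²) with r = λ'/λ₀.
β = (1 − 0.4473)/(1 + 0.4473) ≈ 0.382.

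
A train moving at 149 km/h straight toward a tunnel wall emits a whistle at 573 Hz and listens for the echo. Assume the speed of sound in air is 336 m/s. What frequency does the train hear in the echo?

149 km/h = 41.39 m/s.
The tunnel wall receives the sound from a moving source: f₁ = f₀ · v/(v − v_e) = 573 × 336/294.61 ≈ 653 Hz.
On the return leg the train is a moving observer: f₂ = f₁ · (v + v_e)/v = 653 × 377.39/336 ≈ 734 Hz.
Equivalently f₂ = f₀ · (v + v_e)/(v − v_e).

734 Hz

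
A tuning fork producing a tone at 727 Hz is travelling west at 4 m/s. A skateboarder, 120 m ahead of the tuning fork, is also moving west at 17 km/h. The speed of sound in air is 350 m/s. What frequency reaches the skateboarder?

725 Hz

17 km/h = 4.722 m/s.
The skateboarder is ahead, so the tuning fork is moving toward it while the skateboarder is moving away from the tuning fork.
Both move, so f' = f · (v − v_o)/(v − v_s).
f' = 727 × (350 − 4.722)/(350 − 4) = 727 × 345.28/346 ≈ 725 Hz.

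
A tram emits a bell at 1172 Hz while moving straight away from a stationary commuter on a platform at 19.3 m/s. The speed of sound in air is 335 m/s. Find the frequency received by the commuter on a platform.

Moving source, stationary observer: f' = f · v/(v + v_s) since the source is receding.
f' = 1172 × 335/(335 + 19.3) = 1172 × 335/354.3 ≈ 1108 Hz.

1108 Hz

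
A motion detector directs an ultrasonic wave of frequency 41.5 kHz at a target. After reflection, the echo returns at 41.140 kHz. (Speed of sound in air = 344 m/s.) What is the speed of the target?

Double Doppler shift off a moving reflector: f₂ = f₀ · (v + u)/(v − u) (u > 0 toward emitter).
Rearranging, u = v · (f₂ − f₀)/(f₂ + f₀) = 344 × -0.360/82.640 ≈ -1.50 m/s.
So the target is moving at 1.50 m/s away from the emitter.

1.50 m/s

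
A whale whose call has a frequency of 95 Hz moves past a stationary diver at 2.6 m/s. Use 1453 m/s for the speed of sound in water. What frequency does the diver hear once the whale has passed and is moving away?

Receding: f₂ = f · v/(v + v_s) = 95 × 1453/1455.6 ≈ 95 Hz.

95 Hz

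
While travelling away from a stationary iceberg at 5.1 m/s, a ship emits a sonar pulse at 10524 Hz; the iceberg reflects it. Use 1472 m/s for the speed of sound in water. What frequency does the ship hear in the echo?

The iceberg receives the sound from a moving source: f₁ = f₀ · v/(v + v_e) = 10524 × 1472/1477.1 ≈ 10488 Hz.
On the return leg the ship is a moving observer: f₂ = f₁ · (v − v_e)/v = 10488 × 1466.9/1472 ≈ 10451 Hz.

10451 Hz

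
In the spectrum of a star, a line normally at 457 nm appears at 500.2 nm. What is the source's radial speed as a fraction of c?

λ'/λ₀ = 1.0945 > 1 (redshift), so the source is receding.
λ'/λ₀ = √((1 + β)/(1 − β)) for a receding source ⇒ β = (r² − 1)/(r² + 1) with r = λ'/λ₀.
β = (1.1980 − 1)/(1.1980 + 1) ≈ 0.090.

0.090c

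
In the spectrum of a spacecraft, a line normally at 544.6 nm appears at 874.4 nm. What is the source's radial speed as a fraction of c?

λ'/λ₀ = 1.6056 > 1 (redshift), so the source is receding.
λ'/λ₀ = √((1 + β)/(1 − β)) for a receding source ⇒ β = (r² − 1)/(r² + 1) with r = λ'/λ₀.
β = (2.5779 − 1)/(2.5779 + 1) ≈ 0.441.

0.441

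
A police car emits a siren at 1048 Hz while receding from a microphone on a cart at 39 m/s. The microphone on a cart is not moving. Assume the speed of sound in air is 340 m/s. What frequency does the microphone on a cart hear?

940 Hz

With the source moving away from a stationary observer, f' = f · v/(v + v_s).
f' = 1048 × 340/(340 + 39) = 1048 × 340/379 ≈ 940 Hz.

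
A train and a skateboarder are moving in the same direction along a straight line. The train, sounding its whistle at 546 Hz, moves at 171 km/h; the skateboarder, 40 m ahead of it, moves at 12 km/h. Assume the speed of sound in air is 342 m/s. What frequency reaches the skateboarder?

171 km/h = 47.5 m/s; 12 km/h = 3.333 m/s.
The skateboarder is ahead, so the train is moving toward it while the skateboarder is moving away from the train.
General Doppler shift: f' = f · (v − v_o)/(v − v_s).
f' = 546 × (342 − 3.333)/(342 − 47.5) = 546 × 338.67/294.5 ≈ 628 Hz.

628 Hz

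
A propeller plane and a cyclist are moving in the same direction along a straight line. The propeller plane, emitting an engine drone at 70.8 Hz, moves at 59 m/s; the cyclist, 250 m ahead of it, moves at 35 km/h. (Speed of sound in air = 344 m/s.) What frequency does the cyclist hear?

83 Hz

35 km/h = 9.722 m/s.
The cyclist is ahead, so the propeller plane is moving toward it while the cyclist is moving away from the propeller plane.
Both move, so f' = f · (v − v_o)/(v − v_s).
f' = 70.8 × (344 − 9.722)/(344 − 59) = 70.8 × 334.28/285 ≈ 83 Hz.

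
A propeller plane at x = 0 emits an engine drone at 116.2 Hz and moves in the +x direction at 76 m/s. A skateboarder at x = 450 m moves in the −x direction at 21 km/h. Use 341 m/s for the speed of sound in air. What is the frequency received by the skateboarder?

21 km/h = 5.833 m/s.
The observer lies on the +x side, so the source is heading toward the observer and the observer is heading toward the source.
With source approaching and observer approaching, f' = f · (v + v_o)/(v − v_s).
f' = 116.2 × (341 + 5.833)/(341 − 76) = 116.2 × 346.83/265 ≈ 152 Hz.

152 Hz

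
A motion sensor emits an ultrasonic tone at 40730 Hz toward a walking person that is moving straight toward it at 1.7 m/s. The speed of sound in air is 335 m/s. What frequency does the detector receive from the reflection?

41145 Hz

At the walking person (a moving observer), f₁ = f₀ · (v + u)/v = 40730 × 336.7/335 ≈ 40937 Hz.
The reflection then acts as a moving source: f₂ = f₁ · v/(v − u) ≈ 41145 Hz.
Equivalently f₂ = f₀ · (v + u)/(v − u).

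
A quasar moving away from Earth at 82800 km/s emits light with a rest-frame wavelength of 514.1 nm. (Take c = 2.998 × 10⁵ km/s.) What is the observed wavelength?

β = v/c = 82800/299800 = 0.2762.
Relativistic Doppler for wavelength: λ' = λ₀ · √((1 + β)/(1 − β)).
λ' = 514.1 × √(1.2762/0.7238) = 514.1 × 1.32783 ≈ 682.6 nm.

682.6 nm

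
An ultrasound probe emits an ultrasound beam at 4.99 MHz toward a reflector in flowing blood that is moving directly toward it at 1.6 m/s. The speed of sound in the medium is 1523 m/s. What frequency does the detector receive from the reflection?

At the reflector in flowing blood (a moving observer), f₁ = f₀ · (v + u)/v = 4.99 × 1524.6/1523 ≈ 4.995 MHz.
On reflection it acts as a source moving toward the stationary detector: f₂ = f₁ · v/(v − u) = 4.995 × 1523/1521.4 ≈ 5.000 MHz.
Equivalently f₂ = f₀ · (v + u)/(v − u).

5.000 MHz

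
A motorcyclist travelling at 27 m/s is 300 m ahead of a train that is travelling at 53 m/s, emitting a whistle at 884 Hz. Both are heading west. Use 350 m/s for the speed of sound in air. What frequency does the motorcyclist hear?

961 Hz

The motorcyclist is ahead, so the train is moving toward it while the motorcyclist is moving away from the train.
With source approaching and observer receding, f' = f · (v − v_o)/(v − v_s).
f' = 884 × (350 − 27)/(350 − 53) = 884 × 323/297 ≈ 961 Hz.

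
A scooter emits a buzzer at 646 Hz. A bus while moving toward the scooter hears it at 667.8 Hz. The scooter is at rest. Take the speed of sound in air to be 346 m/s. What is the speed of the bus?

f' = f · (v + v_o)/v ⇒ v_o = v · |f'/f − 1|.
v_o = 346 × |667.8/646 − 1| = 346 × 0.03375 ≈ 11.7 m/s.

11.7 m/s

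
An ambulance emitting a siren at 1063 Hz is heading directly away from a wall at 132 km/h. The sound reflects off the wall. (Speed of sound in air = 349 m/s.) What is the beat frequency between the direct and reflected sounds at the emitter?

132 km/h = 36.67 m/s.
The wall receives the sound from a moving source: f₁ = f₀ · v/(v + v_e) = 1063 × 349/385.67 ≈ 962 Hz.
On the return leg the ambulance is a moving observer: f₂ = f₁ · (v − v_e)/v = 962 × 312.33/349 ≈ 861 Hz.
Equivalently f₂ = f₀ · (v − v_e)/(v + v_e).
Beat against the emitted tone: |f₂ − f₀| = 2v_e·f₀/(v + v_e) = 2 × 36.67 × 1063/385.67 ≈ 202 Hz.

202 Hz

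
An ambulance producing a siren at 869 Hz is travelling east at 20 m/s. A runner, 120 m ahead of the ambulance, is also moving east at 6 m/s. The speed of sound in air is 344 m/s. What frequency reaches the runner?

The runner is ahead, so the ambulance is moving toward it while the runner is moving away from the ambulance.
Both move, so f' = f · (v − v_o)/(v − v_s).
f' = 869 × (344 − 6)/(344 − 20) = 869 × 338/324 ≈ 907 Hz.

907 Hz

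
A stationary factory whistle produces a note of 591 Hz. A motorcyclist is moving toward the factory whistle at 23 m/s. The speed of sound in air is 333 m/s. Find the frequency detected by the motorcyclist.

632 Hz

Moving observer, stationary source: f' = f · (v + v_o)/v.
f' = 591 × (333 + 23)/333 = 591 × 356/333 ≈ 632 Hz.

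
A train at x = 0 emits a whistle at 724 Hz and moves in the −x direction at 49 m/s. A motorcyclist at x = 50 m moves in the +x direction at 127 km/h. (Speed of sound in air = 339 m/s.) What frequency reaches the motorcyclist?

127 km/h = 35.28 m/s.
The observer lies on the +x side, so the source is heading away from the observer and the observer is heading away from the source.
General Doppler shift: f' = f · (v − v_o)/(v + v_s).
f' = 724 × (339 − 35.28)/(339 + 49) = 724 × 303.72/388 ≈ 567 Hz.

567 Hz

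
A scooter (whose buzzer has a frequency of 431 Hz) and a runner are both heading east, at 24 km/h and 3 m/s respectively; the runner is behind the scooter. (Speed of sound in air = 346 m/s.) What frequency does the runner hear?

24 km/h = 6.667 m/s.
The runner is behind, so the scooter is moving away from it while the runner is moving toward the scooter.
Both move, so f' = f · (v + v_o)/(v + v_s).
f' = 431 × (346 + 3)/(346 + 6.667) = 431 × 349/352.67 ≈ 427 Hz.

427 Hz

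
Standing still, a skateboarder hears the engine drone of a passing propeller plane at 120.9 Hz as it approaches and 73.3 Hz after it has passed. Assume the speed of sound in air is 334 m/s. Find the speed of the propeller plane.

f₁/f₂ = (v + v_s)/(v − v_s), so v_s = v · (f₁ − f₂)/(f₁ + f₂).
v_s = 334 × (120.9 − 73.3)/(120.9 + 73.3) = 334 × 47.6/194.2 ≈ 82 m/s.

82 m/s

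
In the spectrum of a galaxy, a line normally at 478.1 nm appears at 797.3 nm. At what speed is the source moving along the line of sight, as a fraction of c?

λ'/λ₀ = 1.6676 > 1 (redshift), so the source is receding.
λ'/λ₀ = √((1 + β)/(1 − β)) for a receding source ⇒ β = (r² − 1)/(r² + 1) with r = λ'/λ₀.
β = (2.7810 − 1)/(2.7810 + 1) ≈ 0.471.

0.471c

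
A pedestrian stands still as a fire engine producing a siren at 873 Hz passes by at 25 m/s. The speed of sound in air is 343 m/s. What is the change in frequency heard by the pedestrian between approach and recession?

128 Hz

Approaching: f₁ = f · v/(v − v_s) = 873 × 343/318 ≈ 942 Hz.
Receding: f₂ = f · v/(v + v_s) = 873 × 343/368 ≈ 814 Hz.
Drop: f₁ − f₂ = 2f·v·v_s/(v² − v_s²) = 2 × 873 × 343 × 25/(343² − 25²) ≈ 128 Hz.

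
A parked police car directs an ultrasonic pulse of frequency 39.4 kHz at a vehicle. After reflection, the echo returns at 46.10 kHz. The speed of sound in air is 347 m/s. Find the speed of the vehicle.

Double Doppler shift off a moving reflector: f₂ = f₀ · (v + u)/(v − u) (u > 0 toward emitter).
Rearranging, u = v · (f₂ − f₀)/(f₂ + f₀) = 347 × 6.70/85.50 ≈ 27 m/s.
So the vehicle is moving at 27 m/s toward the emitter.

27 m/s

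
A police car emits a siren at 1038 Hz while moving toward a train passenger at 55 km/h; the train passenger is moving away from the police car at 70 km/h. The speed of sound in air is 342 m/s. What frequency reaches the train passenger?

1025 Hz

55 km/h = 15.28 m/s; 70 km/h = 19.44 m/s.
With source approaching and observer receding, f' = f · (v − v_o)/(v − v_s).
f' = 1038 × (342 − 19.44)/(342 − 15.28) = 1038 × 322.56/326.72 ≈ 1025 Hz.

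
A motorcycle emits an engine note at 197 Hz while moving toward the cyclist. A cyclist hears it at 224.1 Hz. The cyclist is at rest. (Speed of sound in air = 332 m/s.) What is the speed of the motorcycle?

f' = f · v/(v − v_s) ⇒ v_s = v · |1 − f/f'|.
v_s = 332 × |1 − 197/224.1| = 332 × 0.1209 ≈ 40 m/s.

40 m/s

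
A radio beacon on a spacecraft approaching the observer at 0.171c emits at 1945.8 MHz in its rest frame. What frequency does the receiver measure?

2312.6 MHz

Relativistic Doppler for frequency: f' = f₀ · √((1 + β)/(1 − β)).
f' = 1945.8 × √(1.1710/0.8290) = 1945.8 × 1.18851 ≈ 2312.6 MHz.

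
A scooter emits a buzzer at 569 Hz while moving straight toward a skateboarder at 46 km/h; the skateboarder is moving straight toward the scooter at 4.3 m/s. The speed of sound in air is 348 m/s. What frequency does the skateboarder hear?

46 km/h = 12.78 m/s.
General Doppler shift: f' = f · (v + v_o)/(v − v_s).
f' = 569 × (348 + 4.3)/(348 − 12.78) = 569 × 352.3/335.22 ≈ 598 Hz.

598 Hz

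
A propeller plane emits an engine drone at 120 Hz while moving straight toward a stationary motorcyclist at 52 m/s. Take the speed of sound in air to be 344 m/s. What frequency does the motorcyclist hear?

141 Hz

With the source moving toward a stationary observer, f' = f · v/(v − v_s).
f' = 120 × 344/(344 − 52) = 120 × 344/292 ≈ 141 Hz.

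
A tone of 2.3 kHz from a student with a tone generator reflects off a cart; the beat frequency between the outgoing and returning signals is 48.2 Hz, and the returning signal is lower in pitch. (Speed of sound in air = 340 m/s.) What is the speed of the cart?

Double Doppler shift off a moving reflector: f₂ = f₀ · (v + u)/(v − u) (u > 0 toward emitter).
Returning signal is lower, so f₂ = f₀ − Δf = 2300 − 48.2 = 2251.8 Hz.
Rearranging, u = v · (f₂ − f₀)/(f₂ + f₀) = 340 × -48.2/4551.8 ≈ -3.6 m/s.
So the cart is moving at 3.6 m/s away from the emitter.

3.6 m/s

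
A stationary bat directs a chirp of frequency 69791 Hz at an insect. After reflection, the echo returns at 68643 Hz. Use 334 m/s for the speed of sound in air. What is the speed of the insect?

2.77 m/s

Double Doppler shift off a moving reflector: f₂ = f₀ · (v + u)/(v − u) (u > 0 toward emitter).
Rearranging, u = v · (f₂ − f₀)/(f₂ + f₀) = 334 × -1148/138434 ≈ -2.77 m/s.
So the insect is moving at 2.77 m/s away from the emitter.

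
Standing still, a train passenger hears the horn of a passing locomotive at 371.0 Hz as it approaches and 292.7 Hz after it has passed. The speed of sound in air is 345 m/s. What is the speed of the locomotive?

f₁/f₂ = (v + v_s)/(v − v_s), so v_s = v · (f₁ − f₂)/(f₁ + f₂).
v_s = 345 × (371.0 − 292.7)/(371.0 + 292.7) = 345 × 78.3/663.7 ≈ 41 m/s.

41 m/s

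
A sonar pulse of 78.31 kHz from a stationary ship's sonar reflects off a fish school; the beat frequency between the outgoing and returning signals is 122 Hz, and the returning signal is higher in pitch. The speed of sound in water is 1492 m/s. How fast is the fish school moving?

Double Doppler shift off a moving reflector: f₂ = f₀ · (v + u)/(v − u) (u > 0 toward emitter).
Returning signal is higher, so f₂ = f₀ + Δf = 78310 + 122 = 78432 Hz.
Rearranging, u = v · (f₂ − f₀)/(f₂ + f₀) = 1492 × 122/156742 ≈ 1.16 m/s.
So the fish school is moving at 1.16 m/s toward the emitter.

1.16 m/s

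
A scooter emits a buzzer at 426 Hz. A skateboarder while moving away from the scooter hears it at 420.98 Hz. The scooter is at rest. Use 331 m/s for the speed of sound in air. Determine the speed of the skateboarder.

f' = f · (v − v_o)/v ⇒ v_o = v · |f'/f − 1|.
v_o = 331 × |420.98/426 − 1| = 331 × 0.01178 ≈ 3.9 m/s.

3.9 m/s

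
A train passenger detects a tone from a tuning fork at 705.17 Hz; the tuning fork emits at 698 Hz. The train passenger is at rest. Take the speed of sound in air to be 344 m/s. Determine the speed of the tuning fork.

3.5 m/s

f' > f, so the tuning fork is approaching.
f' = f · v/(v − v_s) ⇒ v_s = v · |1 − f/f'|.
v_s = 344 × |1 − 698/705.17| = 344 × 0.01017 ≈ 3.5 m/s.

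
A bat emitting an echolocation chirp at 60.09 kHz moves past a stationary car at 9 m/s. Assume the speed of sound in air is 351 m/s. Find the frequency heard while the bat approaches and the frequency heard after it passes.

61.7 kHz approaching; 58.6 kHz receding

Approaching: f₁ = f · v/(v − v_s) = 60.09 × 351/342 ≈ 61.7 kHz.
Receding: f₂ = f · v/(v + v_s) = 60.09 × 351/360 ≈ 58.6 kHz.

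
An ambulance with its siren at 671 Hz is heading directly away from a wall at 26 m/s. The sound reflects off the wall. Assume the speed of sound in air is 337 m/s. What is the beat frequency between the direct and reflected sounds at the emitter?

96 Hz

The wall receives the sound from a moving source: f₁ = f₀ · v/(v + v_e) = 671 × 337/363 ≈ 622.9 Hz.
On the return leg the ambulance is a moving observer: f₂ = f₁ · (v − v_e)/v = 622.9 × 311/337 ≈ 574.9 Hz.
Beat against the emitted tone: |f₂ − f₀| = 2v_e·f₀/(v + v_e) = 2 × 26 × 671/363 ≈ 96 Hz.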